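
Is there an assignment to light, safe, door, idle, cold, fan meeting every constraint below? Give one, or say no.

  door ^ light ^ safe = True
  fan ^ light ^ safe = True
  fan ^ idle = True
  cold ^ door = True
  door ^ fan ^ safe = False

light = True, safe = False, door = False, idle = True, cold = True, fan = False

door ^ light ^ safe = F ^ T ^ F = True ✓
fan ^ light ^ safe = F ^ T ^ F = True ✓
fan ^ idle = F ^ T = True ✓
cold ^ door = T ^ F = True ✓
door ^ fan ^ safe = F ^ F ^ F = False ✓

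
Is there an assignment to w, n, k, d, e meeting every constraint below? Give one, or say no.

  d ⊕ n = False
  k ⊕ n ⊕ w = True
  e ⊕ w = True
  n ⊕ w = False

w = False; n = False; k = True; d = False; e = True

d ⊕ n = F ⊕ F = False ✓
k ⊕ n ⊕ w = T ⊕ F ⊕ F = True ✓
e ⊕ w = T ⊕ F = True ✓
n ⊕ w = F ⊕ F = False ✓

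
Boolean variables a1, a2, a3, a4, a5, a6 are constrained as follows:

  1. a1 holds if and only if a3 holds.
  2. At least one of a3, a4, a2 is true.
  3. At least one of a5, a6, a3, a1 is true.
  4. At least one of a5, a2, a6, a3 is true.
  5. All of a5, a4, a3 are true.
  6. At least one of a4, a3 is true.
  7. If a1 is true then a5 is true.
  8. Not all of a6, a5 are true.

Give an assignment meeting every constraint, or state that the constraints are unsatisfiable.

a1 = True; a2 = True; a3 = True; a4 = True; a5 = True; a6 = False

  (1) a1=T, a3=T — same ✓
  (2) {a3, a4, a2}: 3 true — at least one ✓
  (3) {a5, a6, a3, a1}: 3 true — at least one ✓
  (4) {a5, a2, a6, a3}: 3 true — at least one ✓
  (5) {a5, a4, a3}: all 3 true ✓
  (6) {a4, a3}: 2 true — at least one ✓
  (7) a1=T ⇒ a5: T ✓
  (8) {a6, a5}: 1/2 true — not all ✓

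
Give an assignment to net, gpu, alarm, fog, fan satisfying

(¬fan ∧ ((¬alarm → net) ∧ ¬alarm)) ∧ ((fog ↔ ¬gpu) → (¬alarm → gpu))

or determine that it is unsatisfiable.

net: True; gpu: True; alarm: False; fog: True; fan: False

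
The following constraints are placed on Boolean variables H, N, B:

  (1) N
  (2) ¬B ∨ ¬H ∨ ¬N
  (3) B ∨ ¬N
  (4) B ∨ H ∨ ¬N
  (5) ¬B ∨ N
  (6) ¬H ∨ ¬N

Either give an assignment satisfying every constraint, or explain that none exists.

H = False; N = True; B = True

Unit clause (N) forces N = True.
In (B ∨ ¬N) only B is left, so B = True.
In (¬H ∨ ¬N) only ¬H is left, so H = False.
Check each clause:
  (N): N holds.
  (¬B ∨ ¬H ∨ ¬N): ¬H holds.
  (B ∨ ¬N): B holds.
  (B ∨ H ∨ ¬N): B holds.
  (¬B ∨ N): N holds.
  (¬H ∨ ¬N): ¬H holds.
All clauses satisfied.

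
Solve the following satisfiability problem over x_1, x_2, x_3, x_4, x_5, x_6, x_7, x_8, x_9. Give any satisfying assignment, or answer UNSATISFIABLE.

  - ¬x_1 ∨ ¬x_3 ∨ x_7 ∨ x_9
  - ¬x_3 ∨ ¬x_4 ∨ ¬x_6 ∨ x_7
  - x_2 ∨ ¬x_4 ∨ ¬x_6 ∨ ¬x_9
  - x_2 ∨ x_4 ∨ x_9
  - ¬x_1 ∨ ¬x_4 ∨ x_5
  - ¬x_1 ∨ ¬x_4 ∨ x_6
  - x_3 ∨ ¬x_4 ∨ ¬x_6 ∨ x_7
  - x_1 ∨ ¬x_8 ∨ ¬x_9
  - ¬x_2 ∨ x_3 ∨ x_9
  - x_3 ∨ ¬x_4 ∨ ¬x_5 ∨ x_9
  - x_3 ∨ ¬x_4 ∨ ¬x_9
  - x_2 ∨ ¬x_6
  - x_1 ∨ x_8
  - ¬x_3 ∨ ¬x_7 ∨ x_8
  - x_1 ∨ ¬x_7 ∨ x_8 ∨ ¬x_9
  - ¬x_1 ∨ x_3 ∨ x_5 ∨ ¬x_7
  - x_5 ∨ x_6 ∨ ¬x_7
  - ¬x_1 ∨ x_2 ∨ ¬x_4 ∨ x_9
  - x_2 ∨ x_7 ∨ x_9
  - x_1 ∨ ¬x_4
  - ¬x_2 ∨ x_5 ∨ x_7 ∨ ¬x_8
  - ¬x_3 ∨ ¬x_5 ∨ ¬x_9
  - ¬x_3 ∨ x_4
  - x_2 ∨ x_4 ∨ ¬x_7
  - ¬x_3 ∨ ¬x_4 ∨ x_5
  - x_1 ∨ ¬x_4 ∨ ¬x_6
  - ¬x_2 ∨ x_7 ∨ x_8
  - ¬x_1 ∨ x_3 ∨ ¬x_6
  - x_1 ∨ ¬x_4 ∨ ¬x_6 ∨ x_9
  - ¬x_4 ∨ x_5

x_1 = True, x_2 = False, x_3 = False, x_4 = False, x_5 = True, x_6 = False, x_7 = False, x_8 = True, x_9 = True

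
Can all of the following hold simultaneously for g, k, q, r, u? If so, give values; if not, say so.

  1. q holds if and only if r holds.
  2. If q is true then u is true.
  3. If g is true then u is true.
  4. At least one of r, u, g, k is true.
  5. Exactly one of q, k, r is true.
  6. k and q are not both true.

g=F, k=T, q=F, r=F, u=T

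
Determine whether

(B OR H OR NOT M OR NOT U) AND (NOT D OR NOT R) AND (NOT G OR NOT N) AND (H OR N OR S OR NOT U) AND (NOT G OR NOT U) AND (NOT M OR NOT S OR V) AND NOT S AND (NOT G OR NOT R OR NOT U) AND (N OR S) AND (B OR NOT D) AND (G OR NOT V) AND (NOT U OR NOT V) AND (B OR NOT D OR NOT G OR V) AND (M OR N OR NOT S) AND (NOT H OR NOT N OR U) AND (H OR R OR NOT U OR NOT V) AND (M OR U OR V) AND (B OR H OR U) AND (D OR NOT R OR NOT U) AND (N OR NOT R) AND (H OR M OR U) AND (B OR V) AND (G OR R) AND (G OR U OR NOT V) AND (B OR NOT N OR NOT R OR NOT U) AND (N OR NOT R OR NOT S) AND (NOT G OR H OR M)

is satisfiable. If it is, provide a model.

N: True, H: False, G: False, V: False, M: True, B: True, S: False, U: False, D: False, R: True

Unit clause (NOT S) forces S = False.
In (N OR S) only N is left, so N = True.
In (NOT G OR NOT N) only NOT G is left, so G = False.
In (G OR NOT V) only NOT V is left, so V = False.
In (B OR V) only B is left, so B = True.
In (G OR R) only R is left, so R = True.
In (NOT D OR NOT R) only NOT D is left, so D = False.
In (D OR NOT R OR NOT U) only NOT U is left, so U = False.
In (NOT H OR NOT N OR U) only NOT H is left, so H = False.
In (M OR U OR V) only M is left, so M = True.
All clauses satisfied.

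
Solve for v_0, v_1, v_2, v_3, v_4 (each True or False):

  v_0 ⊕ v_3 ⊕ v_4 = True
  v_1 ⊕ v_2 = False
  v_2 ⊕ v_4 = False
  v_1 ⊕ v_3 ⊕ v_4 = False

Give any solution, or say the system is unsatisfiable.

v_0=F, v_1=T, v_2=T, v_3=F, v_4=T

v_0 ⊕ v_3 ⊕ v_4 = F ⊕ F ⊕ T = True ✓
v_1 ⊕ v_2 = T ⊕ T = False ✓
v_2 ⊕ v_4 = T ⊕ T = False ✓
v_1 ⊕ v_3 ⊕ v_4 = T ⊕ F ⊕ T = False ✓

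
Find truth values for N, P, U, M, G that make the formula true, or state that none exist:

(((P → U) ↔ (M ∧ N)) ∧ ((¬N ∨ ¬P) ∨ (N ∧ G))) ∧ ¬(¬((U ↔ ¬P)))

N = False, P = True, U = False, M = True, G = False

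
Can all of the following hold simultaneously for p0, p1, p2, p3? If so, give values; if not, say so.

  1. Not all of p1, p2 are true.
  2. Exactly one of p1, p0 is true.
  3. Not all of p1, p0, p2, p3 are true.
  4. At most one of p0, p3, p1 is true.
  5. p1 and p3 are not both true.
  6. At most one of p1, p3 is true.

p0 = True, p1 = False, p2 = True, p3 = False

  (1) {p1, p2}: 1/2 true — not all ✓
  (2) {p1, p0}: 1 true — exactly one ✓
  (3) {p1, p0, p2, p3}: 2/4 true — not all ✓
  (4) {p0, p3, p1}: 1 true — at most one ✓
  (5) p1=F, p3=F — not both ✓
  (6) {p1, p3}: 0 true — at most one ✓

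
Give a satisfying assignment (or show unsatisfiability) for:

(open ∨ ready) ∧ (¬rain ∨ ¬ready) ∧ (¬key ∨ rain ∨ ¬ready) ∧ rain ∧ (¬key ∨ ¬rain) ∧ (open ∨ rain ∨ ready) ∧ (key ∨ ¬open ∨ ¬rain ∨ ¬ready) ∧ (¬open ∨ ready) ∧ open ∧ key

Unsatisfiable — no assignment works.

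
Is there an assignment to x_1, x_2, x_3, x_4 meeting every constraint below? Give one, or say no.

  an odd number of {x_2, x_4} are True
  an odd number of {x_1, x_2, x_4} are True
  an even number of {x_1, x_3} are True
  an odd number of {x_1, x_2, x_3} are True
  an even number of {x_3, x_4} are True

x_1=F, x_2=T, x_3=F, x_4=F

{x_2, x_4}: 1 true → odd ✓
{x_1, x_2, x_4}: 1 true → odd ✓
{x_1, x_3}: 0 true → even ✓
{x_1, x_2, x_3}: 1 true → odd ✓
{x_3, x_4}: 0 true → even ✓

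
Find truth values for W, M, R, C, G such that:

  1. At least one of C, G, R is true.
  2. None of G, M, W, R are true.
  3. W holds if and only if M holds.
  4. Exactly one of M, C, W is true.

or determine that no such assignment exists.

W=F, M=F, R=F, C=T, G=F

  (1) {C, G, R}: 1 true — at least one ✓
  (2) {G, M, W, R}: 0 true — none ✓
  (3) W=F, M=F — same ✓
  (4) {M, C, W}: 1 true — exactly one ✓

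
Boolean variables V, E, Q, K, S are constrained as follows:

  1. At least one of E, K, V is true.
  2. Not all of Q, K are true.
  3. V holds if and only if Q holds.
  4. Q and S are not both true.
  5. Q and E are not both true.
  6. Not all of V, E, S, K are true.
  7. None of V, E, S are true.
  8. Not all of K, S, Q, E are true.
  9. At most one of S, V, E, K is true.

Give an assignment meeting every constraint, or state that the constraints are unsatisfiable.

V=F, E=F, Q=F, K=T, S=F

  (1) {E, K, V}: 1 true — at least one ✓
  (2) {Q, K}: 1/2 true — not all ✓
  (3) V=F, Q=F — same ✓
  (4) Q=F, S=F — not both ✓
  (5) Q=F, E=F — not both ✓
  (6) {V, E, S, K}: 1/4 true — not all ✓
  (7) {V, E, S}: 0 true — none ✓
  (8) {K, S, Q, E}: 1/4 true — not all ✓
  (9) {S, V, E, K}: 1 true — at most one ✓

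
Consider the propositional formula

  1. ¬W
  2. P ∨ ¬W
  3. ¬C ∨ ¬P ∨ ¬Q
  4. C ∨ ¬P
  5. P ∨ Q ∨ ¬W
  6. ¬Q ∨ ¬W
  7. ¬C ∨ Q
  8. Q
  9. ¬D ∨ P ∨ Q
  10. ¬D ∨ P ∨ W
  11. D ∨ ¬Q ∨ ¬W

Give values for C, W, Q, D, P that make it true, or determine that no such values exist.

C=F; W=F; Q=T; D=F; P=F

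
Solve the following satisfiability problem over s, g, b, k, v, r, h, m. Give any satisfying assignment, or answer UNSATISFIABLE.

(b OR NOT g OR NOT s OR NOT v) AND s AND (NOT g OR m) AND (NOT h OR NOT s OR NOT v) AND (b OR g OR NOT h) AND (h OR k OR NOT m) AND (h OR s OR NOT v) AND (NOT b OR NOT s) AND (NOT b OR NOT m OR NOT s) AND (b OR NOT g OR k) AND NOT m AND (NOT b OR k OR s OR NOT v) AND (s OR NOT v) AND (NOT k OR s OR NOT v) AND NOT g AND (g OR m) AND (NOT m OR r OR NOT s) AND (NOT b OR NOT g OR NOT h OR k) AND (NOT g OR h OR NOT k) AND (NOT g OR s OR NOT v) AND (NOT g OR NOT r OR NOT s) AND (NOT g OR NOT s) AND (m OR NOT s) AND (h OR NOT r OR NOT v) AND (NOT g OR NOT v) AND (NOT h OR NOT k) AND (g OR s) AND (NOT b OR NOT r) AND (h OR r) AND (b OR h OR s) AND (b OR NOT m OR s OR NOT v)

Case m = True:
  Clause (NOT m) is falsified — contradiction.
Case m = False:
  (s) forces s = True.
  Clause (m OR NOT s) is falsified — contradiction.
Both cases fail, so the formula is unsatisfiable.

No satisfying assignment exists.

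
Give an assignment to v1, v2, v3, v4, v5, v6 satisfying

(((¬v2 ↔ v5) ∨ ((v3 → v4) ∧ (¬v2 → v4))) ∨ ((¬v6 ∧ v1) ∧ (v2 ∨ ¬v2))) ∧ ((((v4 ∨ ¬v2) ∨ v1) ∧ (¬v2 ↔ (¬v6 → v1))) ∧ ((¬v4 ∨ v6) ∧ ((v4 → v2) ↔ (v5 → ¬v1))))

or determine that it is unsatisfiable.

v1: True, v2: False, v3: False, v4: True, v5: True, v6: True

  ((¬v2 ↔ v5) ∨ ((v3 → v4) ∧ (¬v2 → v4))) ∨ ((¬v6 ∧ v1) ∧ (v2 ∨ ¬v2)) = True
    (¬v2 ↔ v5) ∨ ((v3 → v4) ∧ (¬v2 → v4)) = True
      ¬v2 ↔ v5 = True
        ¬v2 = True
      (v3 → v4) ∧ (¬v2 → v4) = True
        v3 → v4 = True
        ¬v2 → v4 = True
          ¬v2 = True
    (¬v6 ∧ v1) ∧ (v2 ∨ ¬v2) = False
      ¬v6 ∧ v1 = False
        ¬v6 = False
      v2 ∨ ¬v2 = True
        ¬v2 = True
  (((v4 ∨ ¬v2) ∨ v1) ∧ (¬v2 ↔ (¬v6 → v1))) ∧ ((¬v4 ∨ v6) ∧ ((v4 → v2) ↔ (v5 → ¬v1))) = True
    ((v4 ∨ ¬v2) ∨ v1) ∧ (¬v2 ↔ (¬v6 → v1)) = True
      (v4 ∨ ¬v2) ∨ v1 = True
        v4 ∨ ¬v2 = True
          ¬v2 = True
      ¬v2 ↔ (¬v6 → v1) = True
        ¬v2 = True
        ¬v6 → v1 = True
          ¬v6 = False
    (¬v4 ∨ v6) ∧ ((v4 → v2) ↔ (v5 → ¬v1)) = True
      ¬v4 ∨ v6 = True
        ¬v4 = False
      (v4 → v2) ↔ (v5 → ¬v1) = True
        v4 → v2 = False
        v5 → ¬v1 = False
          ¬v1 = False
Both conjuncts True, so the formula holds.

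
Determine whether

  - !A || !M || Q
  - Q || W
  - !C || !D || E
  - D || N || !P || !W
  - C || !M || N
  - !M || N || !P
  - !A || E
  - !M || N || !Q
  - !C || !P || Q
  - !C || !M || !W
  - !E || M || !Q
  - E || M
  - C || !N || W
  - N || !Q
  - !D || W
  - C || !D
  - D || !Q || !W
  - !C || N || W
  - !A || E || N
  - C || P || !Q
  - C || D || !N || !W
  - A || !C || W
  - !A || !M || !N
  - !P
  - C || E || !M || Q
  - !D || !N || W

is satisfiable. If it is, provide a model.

N=T; P=F; A=T; C=T; D=T; Q=F; W=T; M=F; E=T

Unit clause (!P) forces P = False.
Set N = True.
Set A = True.
  then (!A || E) forces E = True.
  then (!A || !M || !N) forces M = False.
  then (!E || M || !Q) forces Q = False.
  then (Q || W) forces W = True.
Try C = False:
  (C || !D) forces D = False.
  clause (C || D || !N || !W) is falsified — backtrack.
So C = True.
Set D = True.
All clauses satisfied.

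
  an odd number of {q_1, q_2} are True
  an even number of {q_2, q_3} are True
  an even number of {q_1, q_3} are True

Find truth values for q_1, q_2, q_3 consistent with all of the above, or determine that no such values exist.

Unsatisfiable — no assignment works.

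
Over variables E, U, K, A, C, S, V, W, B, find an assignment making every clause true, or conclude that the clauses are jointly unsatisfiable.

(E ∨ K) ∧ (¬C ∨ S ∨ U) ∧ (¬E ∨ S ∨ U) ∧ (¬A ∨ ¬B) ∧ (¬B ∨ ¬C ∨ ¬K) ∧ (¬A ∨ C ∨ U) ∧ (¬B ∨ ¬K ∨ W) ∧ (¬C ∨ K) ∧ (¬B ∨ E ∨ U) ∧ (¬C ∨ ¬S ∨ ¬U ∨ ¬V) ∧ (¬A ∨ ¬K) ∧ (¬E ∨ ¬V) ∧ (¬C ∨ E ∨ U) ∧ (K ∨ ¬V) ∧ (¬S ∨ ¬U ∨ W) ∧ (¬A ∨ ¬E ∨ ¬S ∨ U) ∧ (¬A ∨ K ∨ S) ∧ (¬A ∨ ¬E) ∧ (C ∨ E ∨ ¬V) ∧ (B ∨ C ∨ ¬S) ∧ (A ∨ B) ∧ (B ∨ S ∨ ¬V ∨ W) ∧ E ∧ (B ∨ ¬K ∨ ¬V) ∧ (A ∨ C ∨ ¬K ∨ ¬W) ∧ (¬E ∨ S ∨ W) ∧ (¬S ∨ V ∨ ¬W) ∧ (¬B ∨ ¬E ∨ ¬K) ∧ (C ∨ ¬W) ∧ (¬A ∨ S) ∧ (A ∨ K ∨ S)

E: True, U: False, K: False, A: False, C: False, S: True, V: False, W: False, B: True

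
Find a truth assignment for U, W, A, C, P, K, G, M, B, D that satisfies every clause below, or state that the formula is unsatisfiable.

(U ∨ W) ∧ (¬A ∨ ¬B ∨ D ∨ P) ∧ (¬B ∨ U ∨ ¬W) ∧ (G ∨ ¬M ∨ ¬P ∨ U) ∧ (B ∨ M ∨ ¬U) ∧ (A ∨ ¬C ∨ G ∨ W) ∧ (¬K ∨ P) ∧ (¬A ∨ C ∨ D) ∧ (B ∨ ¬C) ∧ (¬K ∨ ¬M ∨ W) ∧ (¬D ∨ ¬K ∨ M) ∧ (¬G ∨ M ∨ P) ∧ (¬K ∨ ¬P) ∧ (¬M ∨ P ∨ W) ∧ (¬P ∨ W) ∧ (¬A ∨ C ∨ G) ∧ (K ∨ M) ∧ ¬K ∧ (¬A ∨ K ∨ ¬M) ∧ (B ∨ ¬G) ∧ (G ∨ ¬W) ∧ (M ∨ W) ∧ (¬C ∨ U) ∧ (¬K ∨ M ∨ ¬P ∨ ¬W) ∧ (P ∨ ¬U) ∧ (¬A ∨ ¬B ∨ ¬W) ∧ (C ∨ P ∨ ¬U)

U = True, W = True, A = False, C = True, P = True, K = False, G = True, M = True, B = True, D = False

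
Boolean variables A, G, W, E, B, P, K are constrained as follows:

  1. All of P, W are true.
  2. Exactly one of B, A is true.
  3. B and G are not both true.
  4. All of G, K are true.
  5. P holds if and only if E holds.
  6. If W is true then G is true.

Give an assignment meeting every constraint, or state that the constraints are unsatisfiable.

A: True, G: True, W: True, E: True, B: False, P: True, K: True

  (1) {P, W}: all 2 true ✓
  (2) {B, A}: 1 true — exactly one ✓
  (3) B=F, G=T — not both ✓
  (4) {G, K}: all 2 true ✓
  (5) P=T, E=T — same ✓
  (6) W=T ⇒ G: T ✓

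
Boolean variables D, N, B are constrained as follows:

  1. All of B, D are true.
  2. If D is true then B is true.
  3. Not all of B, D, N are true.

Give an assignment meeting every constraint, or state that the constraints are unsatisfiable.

D = True, N = False, B = True

  (1) {B, D}: all 2 true ✓
  (2) D=T ⇒ B: T ✓
  (3) {B, D, N}: 2/3 true — not all ✓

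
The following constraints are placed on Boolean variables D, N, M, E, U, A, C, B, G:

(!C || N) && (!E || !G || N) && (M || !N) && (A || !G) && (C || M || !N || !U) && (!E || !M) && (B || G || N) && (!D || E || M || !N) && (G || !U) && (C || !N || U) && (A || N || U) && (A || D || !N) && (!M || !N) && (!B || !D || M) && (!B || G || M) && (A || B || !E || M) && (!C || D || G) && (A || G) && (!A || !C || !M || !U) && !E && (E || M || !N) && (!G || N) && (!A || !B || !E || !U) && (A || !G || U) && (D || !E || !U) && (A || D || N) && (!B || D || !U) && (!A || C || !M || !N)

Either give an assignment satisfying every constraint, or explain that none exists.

Unit clause (!E) forces E = False.
Set D = True.
Set N = False.
  then (!C || N) forces C = False.
  then (!G || N) forces G = False.
  then (B || G || N) forces B = True.
  then (G || !U) forces U = False.
  then (A || N || U) forces A = True.
  then (!B || !D || M) forces M = True.
All clauses satisfied.

D: True; N: False; M: True; E: False; U: False; A: True; C: False; B: True; G: False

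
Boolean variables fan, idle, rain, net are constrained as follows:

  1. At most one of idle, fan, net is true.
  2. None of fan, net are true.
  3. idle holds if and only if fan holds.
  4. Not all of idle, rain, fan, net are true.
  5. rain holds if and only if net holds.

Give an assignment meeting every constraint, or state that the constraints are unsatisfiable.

fan = False, idle = False, rain = False, net = False

  (1) {idle, fan, net}: 0 true — at most one ✓
  (2) {fan, net}: 0 true — none ✓
  (3) idle=F, fan=F — same ✓
  (4) {idle, rain, fan, net}: 0/4 true — not all ✓
  (5) rain=F, net=F — same ✓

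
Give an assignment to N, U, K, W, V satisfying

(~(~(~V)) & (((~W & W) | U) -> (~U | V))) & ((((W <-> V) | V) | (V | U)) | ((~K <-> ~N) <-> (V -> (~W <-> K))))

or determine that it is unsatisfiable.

N=F; U=F; K=F; W=T; V=F

  ~(~(~V)) & (((~W & W) | U) -> (~U | V)) = True
    ~(~(~V)) = True
      ~(~V) = False
        ~V = True
    ((~W & W) | U) -> (~U | V) = True
      (~W & W) | U = False
        ~W & W = False
          ~W = False
      ~U | V = True
        ~U = True
  (((W <-> V) | V) | (V | U)) | ((~K <-> ~N) <-> (V -> (~W <-> K))) = True
    ((W <-> V) | V) | (V | U) = False
      (W <-> V) | V = False
        W <-> V = False
      V | U = False
    (~K <-> ~N) <-> (V -> (~W <-> K)) = True
      ~K <-> ~N = True
        ~K = True
        ~N = True
      V -> (~W <-> K) = True
        ~W <-> K = True
          ~W = False
Both conjuncts True, so the formula holds.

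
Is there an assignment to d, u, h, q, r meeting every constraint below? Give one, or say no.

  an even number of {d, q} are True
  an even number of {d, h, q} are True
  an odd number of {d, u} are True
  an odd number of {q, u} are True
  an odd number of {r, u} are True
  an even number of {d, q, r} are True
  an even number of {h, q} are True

d: False; u: True; h: False; q: False; r: False

{d, q}: 0 true → even ✓
{d, h, q}: 0 true → even ✓
{d, u}: 1 true → odd ✓
{q, u}: 1 true → odd ✓
{r, u}: 1 true → odd ✓
{d, q, r}: 0 true → even ✓
{h, q}: 0 true → even ✓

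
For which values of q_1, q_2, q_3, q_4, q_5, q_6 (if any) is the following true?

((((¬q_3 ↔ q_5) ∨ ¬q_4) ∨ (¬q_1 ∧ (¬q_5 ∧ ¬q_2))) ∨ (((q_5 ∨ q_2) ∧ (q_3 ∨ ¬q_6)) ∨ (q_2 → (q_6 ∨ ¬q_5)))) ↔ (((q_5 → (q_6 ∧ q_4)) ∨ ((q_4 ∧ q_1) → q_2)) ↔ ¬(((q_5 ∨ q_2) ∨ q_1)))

q_1=F; q_2=F; q_3=F; q_4=T; q_5=F; q_6=F

  ((((¬q_3 ↔ q_5) ∨ ¬q_4) ∨ (¬q_1 ∧ (¬q_5 ∧ ¬q_2))) ∨ (((q_5 ∨ q_2) ∧ (q_3 ∨ ¬q_6)) ∨ (q_2 → (q_6 ∨ ¬q_5)))) ↔ (((q_5 → (q_6 ∧ q_4)) ∨ ((q_4 ∧ q_1) → q_2)) ↔ ¬(((q_5 ∨ q_2) ∨ q_1))) = True
    (((¬q_3 ↔ q_5) ∨ ¬q_4) ∨ (¬q_1 ∧ (¬q_5 ∧ ¬q_2))) ∨ (((q_5 ∨ q_2) ∧ (q_3 ∨ ¬q_6)) ∨ (q_2 → (q_6 ∨ ¬q_5))) = True
      ((¬q_3 ↔ q_5) ∨ ¬q_4) ∨ (¬q_1 ∧ (¬q_5 ∧ ¬q_2)) = True
        (¬q_3 ↔ q_5) ∨ ¬q_4 = False
          ¬q_3 ↔ q_5 = False
            ¬q_3 = True
          ¬q_4 = False
        ¬q_1 ∧ (¬q_5 ∧ ¬q_2) = True
          ¬q_1 = True
          ¬q_5 ∧ ¬q_2 = True
            ¬q_5 = True
            ¬q_2 = True
      ((q_5 ∨ q_2) ∧ (q_3 ∨ ¬q_6)) ∨ (q_2 → (q_6 ∨ ¬q_5)) = True
        (q_5 ∨ q_2) ∧ (q_3 ∨ ¬q_6) = False
          q_5 ∨ q_2 = False
          q_3 ∨ ¬q_6 = True
            ¬q_6 = True
        q_2 → (q_6 ∨ ¬q_5) = True
          q_6 ∨ ¬q_5 = True
            ¬q_5 = True
    ((q_5 → (q_6 ∧ q_4)) ∨ ((q_4 ∧ q_1) → q_2)) ↔ ¬(((q_5 ∨ q_2) ∨ q_1)) = True
      (q_5 → (q_6 ∧ q_4)) ∨ ((q_4 ∧ q_1) → q_2) = True
        q_5 → (q_6 ∧ q_4) = True
          q_6 ∧ q_4 = False
        (q_4 ∧ q_1) → q_2 = True
          q_4 ∧ q_1 = False
      ¬(((q_5 ∨ q_2) ∨ q_1)) = True
        (q_5 ∨ q_2) ∨ q_1 = False
          q_5 ∨ q_2 = False
The formula evaluates to True.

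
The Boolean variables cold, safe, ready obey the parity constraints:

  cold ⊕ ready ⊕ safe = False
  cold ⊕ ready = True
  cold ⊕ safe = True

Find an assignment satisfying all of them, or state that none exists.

cold = False; safe = True; ready = True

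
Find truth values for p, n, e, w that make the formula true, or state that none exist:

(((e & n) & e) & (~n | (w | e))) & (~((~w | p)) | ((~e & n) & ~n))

p=F; n=T; e=T; w=T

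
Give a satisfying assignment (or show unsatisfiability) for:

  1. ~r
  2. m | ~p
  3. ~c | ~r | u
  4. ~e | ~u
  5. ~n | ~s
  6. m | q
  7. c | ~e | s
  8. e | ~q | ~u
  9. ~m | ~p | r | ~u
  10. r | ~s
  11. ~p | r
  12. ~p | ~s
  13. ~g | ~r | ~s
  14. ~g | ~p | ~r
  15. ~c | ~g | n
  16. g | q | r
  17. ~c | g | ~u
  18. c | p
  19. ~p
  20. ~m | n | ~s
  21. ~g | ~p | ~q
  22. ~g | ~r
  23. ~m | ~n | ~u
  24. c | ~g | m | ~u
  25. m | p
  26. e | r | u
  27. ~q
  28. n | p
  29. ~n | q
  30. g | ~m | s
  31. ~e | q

The formula is unsatisfiable.

Case p = True:
  Clause (~p) is falsified — contradiction.
Case p = False:
  (~r) forces r = False.
  (r | ~s) forces s = False.
  (c | p) forces c = True.
  (m | p) forces m = True.
  (~q) forces q = False.
  (g | q | r) forces g = True.
  (~c | ~g | n) forces n = True.
  Clause (~n | q) is falsified — contradiction.
Both cases fail, so the formula is unsatisfiable.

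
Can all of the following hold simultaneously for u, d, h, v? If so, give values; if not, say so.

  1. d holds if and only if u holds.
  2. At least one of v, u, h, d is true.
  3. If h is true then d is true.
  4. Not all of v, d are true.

u = False, d = False, h = False, v = True

  (1) d=F, u=F — same ✓
  (2) {v, u, h, d}: 1 true — at least one ✓
  (3) h=F ⇒ d: vacuous ✓
  (4) {v, d}: 1/2 true — not all ✓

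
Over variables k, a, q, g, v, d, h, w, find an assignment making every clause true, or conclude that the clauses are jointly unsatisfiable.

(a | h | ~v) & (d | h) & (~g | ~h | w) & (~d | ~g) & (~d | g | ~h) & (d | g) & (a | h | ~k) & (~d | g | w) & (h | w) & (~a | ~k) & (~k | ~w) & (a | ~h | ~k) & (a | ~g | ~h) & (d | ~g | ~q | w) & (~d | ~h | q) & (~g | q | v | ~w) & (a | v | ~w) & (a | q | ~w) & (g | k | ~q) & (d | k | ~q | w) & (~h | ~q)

k=F, a=T, q=F, g=F, v=T, d=T, h=F, w=T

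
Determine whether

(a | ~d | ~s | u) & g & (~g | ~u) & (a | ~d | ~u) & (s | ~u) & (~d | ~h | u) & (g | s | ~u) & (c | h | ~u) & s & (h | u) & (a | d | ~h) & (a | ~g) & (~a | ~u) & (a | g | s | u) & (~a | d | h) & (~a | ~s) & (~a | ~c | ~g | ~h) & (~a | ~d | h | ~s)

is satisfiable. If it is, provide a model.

Case a = True:
  (g) forces g = True.
  (~g | ~u) forces u = False.
  (s) forces s = True.
  Clause (~a | ~s) is falsified — contradiction.
Case a = False:
  (g) forces g = True.
  Clause (a | ~g) is falsified — contradiction.
Both cases fail, so the formula is unsatisfiable.

The formula is unsatisfiable.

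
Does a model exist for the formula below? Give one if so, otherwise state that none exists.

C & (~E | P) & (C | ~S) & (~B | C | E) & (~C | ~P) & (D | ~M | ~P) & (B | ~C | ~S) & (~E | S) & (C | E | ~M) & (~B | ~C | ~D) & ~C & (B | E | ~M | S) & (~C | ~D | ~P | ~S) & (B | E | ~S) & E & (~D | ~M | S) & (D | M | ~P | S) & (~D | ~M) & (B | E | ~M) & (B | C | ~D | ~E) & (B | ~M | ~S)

Case C = True:
  Clause (~C) is falsified — contradiction.
Case C = False:
  Clause (C) is falsified — contradiction.
Both cases fail, so the formula is unsatisfiable.

No satisfying assignment exists.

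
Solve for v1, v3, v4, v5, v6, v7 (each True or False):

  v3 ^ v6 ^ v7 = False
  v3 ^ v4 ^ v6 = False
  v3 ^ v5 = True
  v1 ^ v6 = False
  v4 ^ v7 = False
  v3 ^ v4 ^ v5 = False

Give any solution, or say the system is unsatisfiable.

v1 = True; v3 = False; v4 = True; v5 = True; v6 = True; v7 = True

v3 ^ v6 ^ v7 = F ^ T ^ T = False ✓
v3 ^ v4 ^ v6 = F ^ T ^ T = False ✓
v3 ^ v5 = F ^ T = True ✓
v1 ^ v6 = T ^ T = False ✓
v4 ^ v7 = T ^ T = False ✓
v3 ^ v4 ^ v5 = F ^ T ^ T = False ✓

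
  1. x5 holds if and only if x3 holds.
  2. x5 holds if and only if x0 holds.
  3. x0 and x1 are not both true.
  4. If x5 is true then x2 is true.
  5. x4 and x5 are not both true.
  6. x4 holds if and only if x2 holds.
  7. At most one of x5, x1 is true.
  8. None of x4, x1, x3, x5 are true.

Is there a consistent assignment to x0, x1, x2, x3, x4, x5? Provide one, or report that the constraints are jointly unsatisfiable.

x0: False, x1: False, x2: False, x3: False, x4: False, x5: False

  (1) x5=F, x3=F — same ✓
  (2) x5=F, x0=F — same ✓
  (3) x0=F, x1=F — not both ✓
  (4) x5=F ⇒ x2: vacuous ✓
  (5) x4=F, x5=F — not both ✓
  (6) x4=F, x2=F — same ✓
  (7) {x5, x1}: 0 true — at most one ✓
  (8) {x4, x1, x3, x5}: 0 true — none ✓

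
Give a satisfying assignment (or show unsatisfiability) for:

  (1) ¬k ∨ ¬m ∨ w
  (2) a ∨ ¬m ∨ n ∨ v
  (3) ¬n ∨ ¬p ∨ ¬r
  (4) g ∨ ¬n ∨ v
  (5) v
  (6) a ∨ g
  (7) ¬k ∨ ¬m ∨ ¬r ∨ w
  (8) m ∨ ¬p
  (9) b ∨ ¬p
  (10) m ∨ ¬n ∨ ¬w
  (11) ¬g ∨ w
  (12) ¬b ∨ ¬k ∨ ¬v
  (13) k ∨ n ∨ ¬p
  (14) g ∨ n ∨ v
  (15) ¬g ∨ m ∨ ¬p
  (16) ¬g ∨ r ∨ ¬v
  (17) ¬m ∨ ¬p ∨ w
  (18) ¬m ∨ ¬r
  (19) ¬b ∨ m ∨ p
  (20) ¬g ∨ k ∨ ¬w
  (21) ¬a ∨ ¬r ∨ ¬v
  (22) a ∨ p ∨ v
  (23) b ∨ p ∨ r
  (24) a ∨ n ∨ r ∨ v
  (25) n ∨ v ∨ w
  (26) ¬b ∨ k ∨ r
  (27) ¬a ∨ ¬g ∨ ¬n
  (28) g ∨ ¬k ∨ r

Unit clause (v) forces v = True.
Set k = True.
  then (¬b ∨ ¬k ∨ ¬v) forces b = False.
  then (b ∨ ¬p) forces p = False.
  then (b ∨ p ∨ r) forces r = True.
  then (¬m ∨ ¬r) forces m = False.
  then (¬a ∨ ¬r ∨ ¬v) forces a = False.
  then (a ∨ g) forces g = True.
  then (¬g ∨ w) forces w = True.
  then (m ∨ ¬n ∨ ¬w) forces n = False.
All clauses satisfied.

k = True; m = False; w = True; p = False; v = True; g = True; n = False; a = False; r = True; b = False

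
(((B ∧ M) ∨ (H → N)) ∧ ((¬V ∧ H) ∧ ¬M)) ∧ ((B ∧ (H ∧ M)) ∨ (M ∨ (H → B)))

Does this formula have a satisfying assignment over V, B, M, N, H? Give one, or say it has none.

V = False, B = True, M = False, N = True, H = True

  ((B ∧ M) ∨ (H → N)) ∧ ((¬V ∧ H) ∧ ¬M) = True
    (B ∧ M) ∨ (H → N) = True
      B ∧ M = False
      H → N = True
    (¬V ∧ H) ∧ ¬M = True
      ¬V ∧ H = True
        ¬V = True
      ¬M = True
  (B ∧ (H ∧ M)) ∨ (M ∨ (H → B)) = True
    B ∧ (H ∧ M) = False
      H ∧ M = False
    M ∨ (H → B) = True
      H → B = True
Both conjuncts True, so the formula holds.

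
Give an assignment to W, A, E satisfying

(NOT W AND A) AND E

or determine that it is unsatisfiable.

W = False, A = True, E = True

  NOT W AND A = True
    NOT W = True
Both conjuncts True, so the formula holds.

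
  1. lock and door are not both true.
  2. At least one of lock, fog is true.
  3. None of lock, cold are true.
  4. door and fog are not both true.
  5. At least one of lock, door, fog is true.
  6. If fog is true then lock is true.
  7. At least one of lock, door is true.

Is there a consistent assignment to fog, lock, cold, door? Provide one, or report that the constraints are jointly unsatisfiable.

No satisfying assignment exists.

Case lock = True:
  Constraint (3) is violated (lock=T) — contradiction.
Case lock = False:
  (2) with lock=F forces fog = True.
  Constraint (6) is violated (fog=T, lock=F) — contradiction.
Both cases fail — unsatisfiable.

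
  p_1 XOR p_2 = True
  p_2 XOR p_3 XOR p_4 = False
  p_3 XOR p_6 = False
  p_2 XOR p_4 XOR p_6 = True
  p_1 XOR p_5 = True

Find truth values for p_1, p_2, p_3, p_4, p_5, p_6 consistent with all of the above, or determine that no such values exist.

No satisfying assignment exists.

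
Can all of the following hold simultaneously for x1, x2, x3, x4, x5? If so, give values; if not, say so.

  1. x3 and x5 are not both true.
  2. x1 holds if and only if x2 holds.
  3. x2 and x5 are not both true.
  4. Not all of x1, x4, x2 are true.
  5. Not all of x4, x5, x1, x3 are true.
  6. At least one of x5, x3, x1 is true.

x1 = False, x2 = False, x3 = True, x4 = False, x5 = False

  (1) x3=T, x5=F — not both ✓
  (2) x1=F, x2=F — same ✓
  (3) x2=F, x5=F — not both ✓
  (4) {x1, x4, x2}: 0/3 true — not all ✓
  (5) {x4, x5, x1, x3}: 1/4 true — not all ✓
  (6) {x5, x3, x1}: 1 true — at least one ✓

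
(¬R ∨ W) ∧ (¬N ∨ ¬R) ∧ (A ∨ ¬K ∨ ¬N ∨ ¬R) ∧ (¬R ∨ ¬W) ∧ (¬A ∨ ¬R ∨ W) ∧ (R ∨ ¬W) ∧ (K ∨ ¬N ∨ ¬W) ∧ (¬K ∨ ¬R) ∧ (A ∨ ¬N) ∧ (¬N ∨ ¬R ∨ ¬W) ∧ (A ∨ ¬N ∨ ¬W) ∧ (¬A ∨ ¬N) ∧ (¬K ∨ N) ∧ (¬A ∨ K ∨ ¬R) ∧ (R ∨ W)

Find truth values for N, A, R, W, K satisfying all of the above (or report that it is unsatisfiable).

Case R = True:
  (¬R ∨ W) forces W = True.
  Clause (¬R ∨ ¬W) is falsified — contradiction.
Case R = False:
  (R ∨ ¬W) forces W = False.
  Clause (R ∨ W) is falsified — contradiction.
Both cases fail, so the formula is unsatisfiable.

Unsatisfiable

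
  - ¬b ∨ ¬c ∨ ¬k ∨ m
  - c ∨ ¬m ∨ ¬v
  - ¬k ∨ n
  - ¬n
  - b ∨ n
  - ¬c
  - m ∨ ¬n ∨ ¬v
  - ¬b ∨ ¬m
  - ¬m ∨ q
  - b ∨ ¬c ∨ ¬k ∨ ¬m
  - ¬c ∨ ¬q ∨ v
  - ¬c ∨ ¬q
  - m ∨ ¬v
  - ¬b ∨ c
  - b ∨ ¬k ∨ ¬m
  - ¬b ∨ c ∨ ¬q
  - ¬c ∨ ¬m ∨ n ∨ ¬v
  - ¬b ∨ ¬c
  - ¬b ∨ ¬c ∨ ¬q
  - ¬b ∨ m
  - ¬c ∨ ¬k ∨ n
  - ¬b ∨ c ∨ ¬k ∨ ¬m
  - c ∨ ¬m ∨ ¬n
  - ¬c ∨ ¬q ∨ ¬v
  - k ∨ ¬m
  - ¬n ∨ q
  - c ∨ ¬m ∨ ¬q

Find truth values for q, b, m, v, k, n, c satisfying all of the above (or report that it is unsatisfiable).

The formula is unsatisfiable.

Case n = True:
  Clause (¬n) is falsified — contradiction.
Case n = False:
  (¬k ∨ n) forces k = False.
  (b ∨ n) forces b = True.
  (¬c) forces c = False.
  Clause (¬b ∨ c) is falsified — contradiction.
Both cases fail, so the formula is unsatisfiable.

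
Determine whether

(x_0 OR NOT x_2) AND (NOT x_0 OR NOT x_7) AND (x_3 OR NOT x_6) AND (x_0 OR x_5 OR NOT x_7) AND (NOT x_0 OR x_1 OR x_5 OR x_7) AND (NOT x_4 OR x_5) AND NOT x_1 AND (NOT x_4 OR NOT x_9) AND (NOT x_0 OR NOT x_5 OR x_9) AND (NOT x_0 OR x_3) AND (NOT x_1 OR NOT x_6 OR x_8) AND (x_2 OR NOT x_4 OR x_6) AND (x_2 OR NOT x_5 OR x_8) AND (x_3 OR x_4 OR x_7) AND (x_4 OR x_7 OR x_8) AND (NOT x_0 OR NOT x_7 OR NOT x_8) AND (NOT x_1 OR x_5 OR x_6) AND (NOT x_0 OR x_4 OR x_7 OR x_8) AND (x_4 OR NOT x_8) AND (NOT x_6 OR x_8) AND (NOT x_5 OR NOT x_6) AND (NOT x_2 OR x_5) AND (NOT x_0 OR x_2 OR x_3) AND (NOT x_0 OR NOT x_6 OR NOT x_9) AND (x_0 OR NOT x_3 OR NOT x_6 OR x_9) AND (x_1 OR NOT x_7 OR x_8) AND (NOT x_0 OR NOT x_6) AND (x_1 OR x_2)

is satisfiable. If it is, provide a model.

Case x_1 = True:
  Clause (NOT x_1) is falsified — contradiction.
Case x_1 = False:
  (x_1 OR x_2) forces x_2 = True.
  (x_0 OR NOT x_2) forces x_0 = True.
  (NOT x_0 OR NOT x_7) forces x_7 = False.
  (NOT x_0 OR x_1 OR x_5 OR x_7) forces x_5 = True.
  (NOT x_0 OR NOT x_5 OR x_9) forces x_9 = True.
  (NOT x_4 OR NOT x_9) forces x_4 = False.
  (NOT x_0 OR x_3) forces x_3 = True.
  (x_4 OR x_7 OR x_8) forces x_8 = True.
  Clause (x_4 OR NOT x_8) is falsified — contradiction.
Both cases fail, so the formula is unsatisfiable.

The formula is unsatisfiable.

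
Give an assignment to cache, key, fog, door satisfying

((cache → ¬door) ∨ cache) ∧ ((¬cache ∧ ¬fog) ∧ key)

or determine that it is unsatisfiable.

cache=F, key=T, fog=F, door=T

  (cache → ¬door) ∨ cache = True
    cache → ¬door = True
      ¬door = False
  (¬cache ∧ ¬fog) ∧ key = True
    ¬cache ∧ ¬fog = True
      ¬cache = True
      ¬fog = True
Both conjuncts True, so the formula holds.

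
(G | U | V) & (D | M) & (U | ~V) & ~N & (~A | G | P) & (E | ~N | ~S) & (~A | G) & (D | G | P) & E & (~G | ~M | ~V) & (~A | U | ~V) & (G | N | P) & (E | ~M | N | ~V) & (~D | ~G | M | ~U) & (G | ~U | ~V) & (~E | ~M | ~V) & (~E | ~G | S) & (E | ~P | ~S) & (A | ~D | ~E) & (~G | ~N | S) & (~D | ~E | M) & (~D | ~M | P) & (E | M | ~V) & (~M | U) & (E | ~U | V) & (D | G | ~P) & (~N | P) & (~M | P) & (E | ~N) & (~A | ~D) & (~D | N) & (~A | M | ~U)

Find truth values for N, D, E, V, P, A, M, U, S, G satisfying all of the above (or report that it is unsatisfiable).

N = False, D = False, E = True, V = False, P = True, A = True, M = True, U = True, S = True, G = True

Unit clause (~N) forces N = False.
Unit clause (E) forces E = True.
In (~D | N) only ~D is left, so D = False.
In (D | M) only M is left, so M = True.
In (~E | ~M | ~V) only ~V is left, so V = False.
In (~M | U) only U is left, so U = True.
In (~M | P) only P is left, so P = True.
In (D | G | ~P) only G is left, so G = True.
In (~E | ~G | S) only S is left, so S = True.
Set A = True.
All clauses satisfied.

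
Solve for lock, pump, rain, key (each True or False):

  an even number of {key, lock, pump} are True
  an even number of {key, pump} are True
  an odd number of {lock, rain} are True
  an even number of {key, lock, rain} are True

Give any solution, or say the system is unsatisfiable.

lock=F, pump=T, rain=T, key=T

{key, lock, pump}: 2 true → even ✓
{key, pump}: 2 true → even ✓
{lock, rain}: 1 true → odd ✓
{key, lock, rain}: 2 true → even ✓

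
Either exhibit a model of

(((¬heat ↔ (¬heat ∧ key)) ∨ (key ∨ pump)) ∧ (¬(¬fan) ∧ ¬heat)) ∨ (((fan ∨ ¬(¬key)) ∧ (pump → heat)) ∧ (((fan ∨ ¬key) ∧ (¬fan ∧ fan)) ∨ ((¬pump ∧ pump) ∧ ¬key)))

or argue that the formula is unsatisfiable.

pump: True; heat: False; fan: True; key: False

  (((¬heat ↔ (¬heat ∧ key)) ∨ (key ∨ pump)) ∧ (¬(¬fan) ∧ ¬heat)) ∨ (((fan ∨ ¬(¬key)) ∧ (pump → heat)) ∧ (((fan ∨ ¬key) ∧ (¬fan ∧ fan)) ∨ ((¬pump ∧ pump) ∧ ¬key))) = True
    ((¬heat ↔ (¬heat ∧ key)) ∨ (key ∨ pump)) ∧ (¬(¬fan) ∧ ¬heat) = True
      (¬heat ↔ (¬heat ∧ key)) ∨ (key ∨ pump) = True
        ¬heat ↔ (¬heat ∧ key) = False
          ¬heat = True
          ¬heat ∧ key = False
            ¬heat = True
        key ∨ pump = True
      ¬(¬fan) ∧ ¬heat = True
        ¬(¬fan) = True
          ¬fan = False
        ¬heat = True
    ((fan ∨ ¬(¬key)) ∧ (pump → heat)) ∧ (((fan ∨ ¬key) ∧ (¬fan ∧ fan)) ∨ ((¬pump ∧ pump) ∧ ¬key)) = False
      (fan ∨ ¬(¬key)) ∧ (pump → heat) = False
        fan ∨ ¬(¬key) = True
          ¬(¬key) = False
            ¬key = True
        pump → heat = False
      ((fan ∨ ¬key) ∧ (¬fan ∧ fan)) ∨ ((¬pump ∧ pump) ∧ ¬key) = False
        (fan ∨ ¬key) ∧ (¬fan ∧ fan) = False
          fan ∨ ¬key = True
            ¬key = True
          ¬fan ∧ fan = False
            ¬fan = False
        (¬pump ∧ pump) ∧ ¬key = False
          ¬pump ∧ pump = False
            ¬pump = False
          ¬key = True
The formula evaluates to True.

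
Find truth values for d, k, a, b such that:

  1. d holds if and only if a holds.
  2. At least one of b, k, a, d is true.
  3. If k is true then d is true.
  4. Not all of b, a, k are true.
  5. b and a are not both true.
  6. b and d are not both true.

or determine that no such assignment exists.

d = True, k = False, a = True, b = False

  (1) d=T, a=T — same ✓
  (2) {b, k, a, d}: 2 true — at least one ✓
  (3) k=F ⇒ d: vacuous ✓
  (4) {b, a, k}: 1/3 true — not all ✓
  (5) b=F, a=T — not both ✓
  (6) b=F, d=T — not both ✓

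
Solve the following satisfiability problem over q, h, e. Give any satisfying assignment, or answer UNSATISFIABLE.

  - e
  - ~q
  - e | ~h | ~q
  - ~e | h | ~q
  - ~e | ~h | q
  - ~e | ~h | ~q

q = False, h = False, e = True

Unit clause (e) forces e = True.
Unit clause (~q) forces q = False.
In (~e | ~h | q) only ~h is left, so h = False.
Check each clause:
  (e): e holds.
  (~q): ~q holds.
  (e | ~h | ~q): e holds.
  (~e | h | ~q): ~q holds.
  (~e | ~h | q): ~h holds.
  (~e | ~h | ~q): ~h holds.
All clauses satisfied.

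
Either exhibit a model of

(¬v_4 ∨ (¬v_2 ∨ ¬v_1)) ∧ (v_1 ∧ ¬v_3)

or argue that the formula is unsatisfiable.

v_1=T, v_2=T, v_3=F, v_4=F

  ¬v_4 ∨ (¬v_2 ∨ ¬v_1) = True
    ¬v_4 = True
    ¬v_2 ∨ ¬v_1 = False
      ¬v_2 = False
      ¬v_1 = False
  v_1 ∧ ¬v_3 = True
    ¬v_3 = True
Both conjuncts True, so the formula holds.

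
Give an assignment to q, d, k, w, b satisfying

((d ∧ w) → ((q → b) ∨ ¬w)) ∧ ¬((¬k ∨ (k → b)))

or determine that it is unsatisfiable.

q = False; d = True; k = True; w = True; b = False

  (d ∧ w) → ((q → b) ∨ ¬w) = True
    d ∧ w = True
    (q → b) ∨ ¬w = True
      q → b = True
      ¬w = False
  ¬((¬k ∨ (k → b))) = True
    ¬k ∨ (k → b) = False
      ¬k = False
      k → b = False
Both conjuncts True, so the formula holds.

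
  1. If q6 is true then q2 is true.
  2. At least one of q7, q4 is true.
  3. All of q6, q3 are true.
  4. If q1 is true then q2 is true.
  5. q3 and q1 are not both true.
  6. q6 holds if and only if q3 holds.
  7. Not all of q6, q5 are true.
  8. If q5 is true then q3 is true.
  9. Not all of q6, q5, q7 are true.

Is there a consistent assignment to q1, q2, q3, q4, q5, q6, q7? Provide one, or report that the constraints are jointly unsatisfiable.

q1 = False, q2 = True, q3 = True, q4 = True, q5 = False, q6 = True, q7 = False

  (1) q6=T ⇒ q2: T ✓
  (2) {q7, q4}: 1 true — at least one ✓
  (3) {q6, q3}: all 2 true ✓
  (4) q1=F ⇒ q2: vacuous ✓
  (5) q3=T, q1=F — not both ✓
  (6) q6=T, q3=T — same ✓
  (7) {q6, q5}: 1/2 true — not all ✓
  (8) q5=F ⇒ q3: vacuous ✓
  (9) {q6, q5, q7}: 1/3 true — not all ✓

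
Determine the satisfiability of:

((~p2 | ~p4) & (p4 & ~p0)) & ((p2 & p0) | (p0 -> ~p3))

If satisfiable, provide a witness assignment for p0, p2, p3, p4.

p0 = False, p2 = False, p3 = False, p4 = True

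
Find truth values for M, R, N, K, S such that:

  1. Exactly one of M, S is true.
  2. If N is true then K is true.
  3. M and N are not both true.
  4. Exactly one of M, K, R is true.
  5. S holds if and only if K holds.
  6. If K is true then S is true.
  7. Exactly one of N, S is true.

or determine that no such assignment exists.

M: False, R: False, N: False, K: True, S: True

  (1) {M, S}: 1 true — exactly one ✓
  (2) N=F ⇒ K: vacuous ✓
  (3) M=F, N=F — not both ✓
  (4) {M, K, R}: 1 true — exactly one ✓
  (5) S=T, K=T — same ✓
  (6) K=T ⇒ S: T ✓
  (7) {N, S}: 1 true — exactly one ✓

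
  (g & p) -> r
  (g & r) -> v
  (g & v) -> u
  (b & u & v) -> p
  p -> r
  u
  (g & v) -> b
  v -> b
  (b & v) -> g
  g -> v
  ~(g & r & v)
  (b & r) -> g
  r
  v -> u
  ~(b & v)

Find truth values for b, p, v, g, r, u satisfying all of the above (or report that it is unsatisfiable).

b: False; p: True; v: False; g: False; r: True; u: True

Unit clause (u) forces u = True.
Unit clause (r) forces r = True.
Try b = True:
  (~b | g | ~r) forces g = True.
  (~g | ~r | ~v) forces v = False.
  clause (~g | v) is falsified — backtrack.
So b = False.
  then (b | ~v) forces v = False.
  then (~g | v) forces g = False.
Set p = True.
All clauses satisfied.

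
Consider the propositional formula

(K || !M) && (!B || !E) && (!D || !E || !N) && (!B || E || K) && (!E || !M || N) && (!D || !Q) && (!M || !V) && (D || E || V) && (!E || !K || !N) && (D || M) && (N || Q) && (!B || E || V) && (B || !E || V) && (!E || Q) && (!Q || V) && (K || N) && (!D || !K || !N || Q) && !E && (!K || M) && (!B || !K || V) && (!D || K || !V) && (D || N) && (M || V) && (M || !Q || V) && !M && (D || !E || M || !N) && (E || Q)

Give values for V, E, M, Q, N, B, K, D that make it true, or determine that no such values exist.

No satisfying assignment exists.

Case E = True:
  Clause (!E) is falsified — contradiction.
Case E = False:
  (!M) forces M = False.
  (D || M) forces D = True.
  (!D || !Q) forces Q = False.
  Clause (E || Q) is falsified — contradiction.
Both cases fail, so the formula is unsatisfiable.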